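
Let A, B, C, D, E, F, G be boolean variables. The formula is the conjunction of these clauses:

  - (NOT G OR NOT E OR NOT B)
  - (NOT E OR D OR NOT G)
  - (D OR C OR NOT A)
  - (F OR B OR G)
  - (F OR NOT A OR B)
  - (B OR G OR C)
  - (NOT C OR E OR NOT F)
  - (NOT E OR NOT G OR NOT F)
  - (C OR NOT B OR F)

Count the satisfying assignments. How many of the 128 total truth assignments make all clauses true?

38

Split on B, then F.
  B=1, F=1: 13 of the 32 assignments to (A,C,D,E,G) work.
  B=1, F=0: A, D free; 3 ways for (C,E,G) × 2^2 = 12.
  B=0, F=1: 7 of the 32 assignments to (A,C,D,E,G) work.
  B=0, F=0: C free; 3 ways for (A,D,E,G) × 2^1 = 6.
Total: 13 + 12 + 7 + 6 = 38.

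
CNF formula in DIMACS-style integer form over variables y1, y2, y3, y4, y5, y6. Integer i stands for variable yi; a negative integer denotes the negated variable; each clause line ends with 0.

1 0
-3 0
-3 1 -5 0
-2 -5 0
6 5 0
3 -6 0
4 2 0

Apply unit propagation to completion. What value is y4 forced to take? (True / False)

True

Unit clause (y1) sets y1 = True.
Unit clause (~y3) sets y3 = False.
(~y6 | y3) with y3 = False leaves only ~y6, so y6 = False.
In (y6 | y5), y6 is now false; y5 must hold, so y5 = True.
In (~y2 | ~y5), ~y5 is now false; ~y2 must hold, so y2 = False.
(y4 | y2): since y2 = False, the clause reduces to (y4). y4 = True.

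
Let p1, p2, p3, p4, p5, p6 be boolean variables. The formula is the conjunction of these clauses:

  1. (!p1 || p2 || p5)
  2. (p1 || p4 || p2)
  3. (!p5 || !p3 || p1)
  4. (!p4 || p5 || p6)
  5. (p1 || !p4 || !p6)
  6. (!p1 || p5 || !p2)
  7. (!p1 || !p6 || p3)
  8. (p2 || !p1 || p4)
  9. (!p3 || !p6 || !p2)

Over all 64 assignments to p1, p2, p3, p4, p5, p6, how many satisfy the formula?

Case analysis on p1 and p2:
  p1=T, p2=T: remaining (p3,p4,p5,p6) ∈ {(F,F,T,F); (F,T,T,F); (T,F,T,F); (T,T,T,F)} — 4.
  p1=T, p2=F: remaining (p3,p4,p5,p6) ∈ {(F,T,T,F); (T,T,T,F); (T,T,T,T)} — 3.
  p1=F, p2=T: 6 of the 16 assignments to (p3,p4,p5,p6) work.
  p1=F, p2=F: remaining (p3,p4,p5,p6) ∈ {(F,T,T,F)} — 1.
Total: 4 + 3 + 6 + 1 = 14.

14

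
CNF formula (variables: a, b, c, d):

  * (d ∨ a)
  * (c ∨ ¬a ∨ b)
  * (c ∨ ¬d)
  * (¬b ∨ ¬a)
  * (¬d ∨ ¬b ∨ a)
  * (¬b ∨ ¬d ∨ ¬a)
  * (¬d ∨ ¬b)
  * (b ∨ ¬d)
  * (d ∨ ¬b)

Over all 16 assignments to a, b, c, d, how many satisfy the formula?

Satisfying assignments:
  a=1 b=0 c=1 d=0
That's 1 in total.

1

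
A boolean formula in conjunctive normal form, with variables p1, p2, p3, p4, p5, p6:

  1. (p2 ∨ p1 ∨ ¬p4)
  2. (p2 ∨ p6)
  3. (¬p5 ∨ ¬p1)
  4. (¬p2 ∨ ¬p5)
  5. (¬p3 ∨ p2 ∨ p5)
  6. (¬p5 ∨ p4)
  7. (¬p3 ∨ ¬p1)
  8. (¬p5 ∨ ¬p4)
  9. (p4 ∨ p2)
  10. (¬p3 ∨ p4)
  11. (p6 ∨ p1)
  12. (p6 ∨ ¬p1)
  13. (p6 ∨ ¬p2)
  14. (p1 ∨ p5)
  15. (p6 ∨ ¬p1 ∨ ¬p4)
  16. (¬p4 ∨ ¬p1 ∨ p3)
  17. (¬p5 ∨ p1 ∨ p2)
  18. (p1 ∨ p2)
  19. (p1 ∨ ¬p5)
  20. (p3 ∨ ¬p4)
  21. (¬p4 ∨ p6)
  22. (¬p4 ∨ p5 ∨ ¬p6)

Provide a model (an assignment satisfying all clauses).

p1 = T, p2 = T, p3 = F, p4 = F, p5 = F, p6 = T

Branch on p1: take p1 = True.
  then p5 is forced to False.
  then p3 is forced to False.
  then p6 is forced to True.
  then p4 is forced to False.
  then p2 is forced to True.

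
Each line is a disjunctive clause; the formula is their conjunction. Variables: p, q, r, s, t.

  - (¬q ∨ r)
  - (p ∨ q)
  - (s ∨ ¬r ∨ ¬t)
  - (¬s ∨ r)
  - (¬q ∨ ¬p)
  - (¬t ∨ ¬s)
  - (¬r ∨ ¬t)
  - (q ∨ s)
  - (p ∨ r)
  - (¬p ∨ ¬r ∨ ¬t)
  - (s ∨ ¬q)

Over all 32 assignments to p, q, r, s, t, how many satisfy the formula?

2

Satisfying assignments:
  p=0 q=1 r=1 s=1 t=0
  p=1 q=0 r=1 s=1 t=0
That's 2 in total.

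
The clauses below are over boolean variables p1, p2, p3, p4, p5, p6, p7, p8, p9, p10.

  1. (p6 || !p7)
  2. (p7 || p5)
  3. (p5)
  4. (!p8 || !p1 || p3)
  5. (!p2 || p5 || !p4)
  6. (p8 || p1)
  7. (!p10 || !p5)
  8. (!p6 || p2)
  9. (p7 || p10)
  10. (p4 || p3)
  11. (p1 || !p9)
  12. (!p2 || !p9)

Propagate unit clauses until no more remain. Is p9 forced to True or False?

False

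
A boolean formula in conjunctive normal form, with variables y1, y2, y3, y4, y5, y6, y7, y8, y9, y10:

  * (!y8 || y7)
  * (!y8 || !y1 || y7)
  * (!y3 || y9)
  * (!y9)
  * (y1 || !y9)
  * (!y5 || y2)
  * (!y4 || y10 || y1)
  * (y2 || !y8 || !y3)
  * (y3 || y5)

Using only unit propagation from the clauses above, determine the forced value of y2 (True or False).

True

(!y9) stands alone — y9 = False.
(!y3 || y9): since y9 = False, the clause reduces to (!y3). y3 = False.
From (y5 || y3) and y3 = False: y5 = True.
(!y5 || y2): since y5 = True, the clause reduces to (y2). y2 = True.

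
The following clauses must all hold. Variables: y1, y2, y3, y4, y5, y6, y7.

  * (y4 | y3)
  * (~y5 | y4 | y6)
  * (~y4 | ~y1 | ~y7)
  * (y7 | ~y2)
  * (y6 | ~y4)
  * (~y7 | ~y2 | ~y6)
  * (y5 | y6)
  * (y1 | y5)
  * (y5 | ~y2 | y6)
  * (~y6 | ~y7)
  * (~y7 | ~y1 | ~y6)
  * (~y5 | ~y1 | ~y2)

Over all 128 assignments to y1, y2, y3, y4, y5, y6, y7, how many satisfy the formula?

9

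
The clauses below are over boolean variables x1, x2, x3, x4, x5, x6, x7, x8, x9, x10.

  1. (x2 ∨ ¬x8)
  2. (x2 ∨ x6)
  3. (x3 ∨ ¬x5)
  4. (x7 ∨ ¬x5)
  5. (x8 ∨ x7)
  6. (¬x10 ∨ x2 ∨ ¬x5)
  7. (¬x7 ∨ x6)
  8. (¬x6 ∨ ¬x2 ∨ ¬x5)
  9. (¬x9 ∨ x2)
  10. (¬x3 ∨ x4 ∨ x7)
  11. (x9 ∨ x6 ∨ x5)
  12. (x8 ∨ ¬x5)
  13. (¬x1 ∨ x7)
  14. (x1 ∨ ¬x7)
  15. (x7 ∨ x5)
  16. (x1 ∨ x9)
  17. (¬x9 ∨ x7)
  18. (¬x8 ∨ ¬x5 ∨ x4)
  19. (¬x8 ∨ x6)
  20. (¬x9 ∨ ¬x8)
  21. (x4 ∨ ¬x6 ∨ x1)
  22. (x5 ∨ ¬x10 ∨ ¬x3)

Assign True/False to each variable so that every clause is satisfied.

x10 occurs only negated in the remaining clauses — set x10 = False.
Try x1 = True.
  then x7 is forced to True.
  then x6 is forced to True.
Try x2 = False.
  then x8 is forced to False.
  then x9 is forced to False.
  then x5 is forced to False.
x3, x4 are now unconstrained; take x3 = False, x4 = False.

x1=T, x2=F, x3=F, x4=F, x5=F, x6=T, x7=T, x8=F, x9=F, x10=F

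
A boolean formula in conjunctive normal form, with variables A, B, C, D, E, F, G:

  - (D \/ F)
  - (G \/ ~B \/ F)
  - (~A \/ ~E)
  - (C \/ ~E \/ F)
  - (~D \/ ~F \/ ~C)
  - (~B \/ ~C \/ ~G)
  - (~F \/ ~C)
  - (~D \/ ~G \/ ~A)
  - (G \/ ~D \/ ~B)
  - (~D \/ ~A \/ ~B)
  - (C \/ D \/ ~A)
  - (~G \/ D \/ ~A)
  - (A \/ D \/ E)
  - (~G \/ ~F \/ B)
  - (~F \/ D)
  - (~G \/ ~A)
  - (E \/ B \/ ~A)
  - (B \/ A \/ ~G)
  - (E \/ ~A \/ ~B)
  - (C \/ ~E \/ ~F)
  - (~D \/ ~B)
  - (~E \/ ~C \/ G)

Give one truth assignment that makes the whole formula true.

Try A = False.
For the remaining variables, B = False, C = True, D = True, E = False, F = False, G = False works.

A=False  B=False  C=True  D=True  E=False  F=False  G=False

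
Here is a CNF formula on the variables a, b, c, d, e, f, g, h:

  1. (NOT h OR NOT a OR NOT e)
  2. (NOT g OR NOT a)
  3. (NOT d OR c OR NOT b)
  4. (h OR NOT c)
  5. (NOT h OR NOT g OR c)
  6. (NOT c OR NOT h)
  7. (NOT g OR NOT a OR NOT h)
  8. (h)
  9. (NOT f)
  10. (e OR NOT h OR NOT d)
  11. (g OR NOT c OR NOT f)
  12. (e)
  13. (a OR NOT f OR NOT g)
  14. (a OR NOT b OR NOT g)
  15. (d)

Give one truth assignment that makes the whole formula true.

a=False  b=False  c=False  d=True  e=True  f=False  g=False  h=True

Check each clause:
  1. (NOT h OR NOT a OR NOT e) — NOT a is true.
  2. (NOT a OR NOT g) — NOT g is true.
  3. (NOT d OR NOT b OR c) — NOT b is true.
  4. (h OR NOT c) — h is true.
  5. (NOT h OR c OR NOT g) — NOT g is true.
  6. (NOT c OR NOT h) — NOT c is true.
  7. (NOT a OR NOT h OR NOT g) — NOT g is true.
  8. (h) — h is true.
  9. (NOT f) — NOT f is true.
  10. (NOT h OR NOT d OR e) — e is true.
  11. (NOT f OR NOT c OR g) — NOT f is true.
  12. (e) — e is true.
  13. (NOT g OR NOT f OR a) — NOT f is true.
  14. (NOT g OR NOT b OR a) — NOT g is true.
  15. (d) — d is true.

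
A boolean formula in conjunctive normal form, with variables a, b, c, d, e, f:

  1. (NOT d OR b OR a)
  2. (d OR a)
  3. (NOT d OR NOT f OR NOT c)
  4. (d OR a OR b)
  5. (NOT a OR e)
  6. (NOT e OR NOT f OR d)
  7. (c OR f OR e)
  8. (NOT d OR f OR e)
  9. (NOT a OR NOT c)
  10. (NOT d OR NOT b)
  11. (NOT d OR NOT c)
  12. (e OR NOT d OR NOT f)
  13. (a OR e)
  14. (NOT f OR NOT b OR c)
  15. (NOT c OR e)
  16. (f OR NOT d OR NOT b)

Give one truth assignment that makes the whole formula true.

a=1, b=0, c=0, d=1, e=1, f=1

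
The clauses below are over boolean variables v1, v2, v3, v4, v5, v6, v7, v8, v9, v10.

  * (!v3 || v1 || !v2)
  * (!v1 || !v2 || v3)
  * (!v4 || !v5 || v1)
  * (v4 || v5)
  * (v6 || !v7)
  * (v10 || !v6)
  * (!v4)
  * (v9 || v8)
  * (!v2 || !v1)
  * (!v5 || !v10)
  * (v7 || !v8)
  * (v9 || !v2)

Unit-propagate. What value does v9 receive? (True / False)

True

(!v4) stands alone — v4 = False.
(v5 || v4): since v4 = False, the clause reduces to (v5). v5 = True.
(!v5 || !v10) with v5 = True leaves only !v10, so v10 = False.
From (v10 || !v6) and v10 = False: v6 = False.
(v6 || !v7): since v6 = False, the clause reduces to (!v7). v7 = False.
From (v7 || !v8) and v7 = False: v8 = False.
(v9 || v8) with v8 = False leaves only v9, so v9 = True.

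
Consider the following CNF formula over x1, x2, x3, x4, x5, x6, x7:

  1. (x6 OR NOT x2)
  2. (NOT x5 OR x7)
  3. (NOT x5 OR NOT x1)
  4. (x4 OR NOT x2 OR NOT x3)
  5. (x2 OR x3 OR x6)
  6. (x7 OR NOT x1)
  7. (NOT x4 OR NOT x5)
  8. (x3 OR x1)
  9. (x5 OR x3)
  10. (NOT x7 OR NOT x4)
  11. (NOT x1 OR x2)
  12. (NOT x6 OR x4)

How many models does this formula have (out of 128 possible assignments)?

Satisfying assignments:
  x1=F x2=F x3=T x4=F x5=F x6=F x7=F
  x1=F x2=F x3=T x4=F x5=F x6=F x7=T
  x1=F x2=F x3=T x4=F x5=T x6=F x7=T
  x1=F x2=F x3=T x4=T x5=F x6=F x7=F
  x1=F x2=F x3=T x4=T x5=F x6=T x7=F
  x1=F x2=T x3=T x4=T x5=F x6=T x7=F
That's 6 in total.

6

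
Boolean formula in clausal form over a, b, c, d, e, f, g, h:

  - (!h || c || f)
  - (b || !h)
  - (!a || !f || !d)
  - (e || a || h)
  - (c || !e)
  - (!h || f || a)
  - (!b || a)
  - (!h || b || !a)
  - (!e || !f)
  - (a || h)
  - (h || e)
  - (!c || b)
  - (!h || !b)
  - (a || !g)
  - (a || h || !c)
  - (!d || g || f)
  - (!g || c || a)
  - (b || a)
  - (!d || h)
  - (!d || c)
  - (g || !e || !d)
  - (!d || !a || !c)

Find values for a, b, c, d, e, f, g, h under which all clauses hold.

a = True, b = True, c = True, d = False, e = True, f = False, g = False, h = False

Pure literal: d appears only negated; assign d = False.
Try a = True.
The remaining clauses are satisfied by b = True, c = True, e = True, f = False, g = False, h = False.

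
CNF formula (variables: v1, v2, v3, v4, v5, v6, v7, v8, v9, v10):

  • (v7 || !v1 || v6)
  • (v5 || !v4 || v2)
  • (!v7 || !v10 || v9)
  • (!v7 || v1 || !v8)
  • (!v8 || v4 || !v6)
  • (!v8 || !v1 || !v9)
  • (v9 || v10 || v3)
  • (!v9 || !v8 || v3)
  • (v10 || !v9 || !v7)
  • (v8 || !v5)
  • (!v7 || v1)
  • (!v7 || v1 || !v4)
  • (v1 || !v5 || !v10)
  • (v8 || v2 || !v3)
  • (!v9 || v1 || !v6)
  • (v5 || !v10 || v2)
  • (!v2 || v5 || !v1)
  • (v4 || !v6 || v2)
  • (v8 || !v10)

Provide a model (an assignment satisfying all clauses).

v1=F, v2=T, v3=F, v4=T, v5=F, v6=F, v7=F, v8=T, v9=F, v10=T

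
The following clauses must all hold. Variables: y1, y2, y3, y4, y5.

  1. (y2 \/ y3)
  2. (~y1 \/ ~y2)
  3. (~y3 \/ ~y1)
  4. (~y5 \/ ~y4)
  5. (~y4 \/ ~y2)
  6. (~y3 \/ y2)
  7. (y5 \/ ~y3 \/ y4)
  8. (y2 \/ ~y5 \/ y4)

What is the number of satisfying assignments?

3

Satisfying assignments:
  y1=0 y2=1 y3=0 y4=0 y5=0
  y1=0 y2=1 y3=0 y4=0 y5=1
  y1=0 y2=1 y3=1 y4=0 y5=1
That's 3 in total.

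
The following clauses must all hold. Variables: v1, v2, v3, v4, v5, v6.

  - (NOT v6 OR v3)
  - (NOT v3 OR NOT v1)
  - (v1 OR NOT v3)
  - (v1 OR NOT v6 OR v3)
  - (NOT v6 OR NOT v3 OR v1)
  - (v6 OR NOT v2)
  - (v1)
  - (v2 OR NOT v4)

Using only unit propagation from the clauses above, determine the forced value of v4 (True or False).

False

(v1) stands alone — v1 = True.
In (NOT v1 OR NOT v3), NOT v1 is now false; NOT v3 must hold, so v3 = False.
From (NOT v6 OR v3) and v3 = False: v6 = False.
In (v6 OR NOT v2), v6 is now false; NOT v2 must hold, so v2 = False.
(v2 OR NOT v4) with v2 = False leaves only NOT v4, so v4 = False.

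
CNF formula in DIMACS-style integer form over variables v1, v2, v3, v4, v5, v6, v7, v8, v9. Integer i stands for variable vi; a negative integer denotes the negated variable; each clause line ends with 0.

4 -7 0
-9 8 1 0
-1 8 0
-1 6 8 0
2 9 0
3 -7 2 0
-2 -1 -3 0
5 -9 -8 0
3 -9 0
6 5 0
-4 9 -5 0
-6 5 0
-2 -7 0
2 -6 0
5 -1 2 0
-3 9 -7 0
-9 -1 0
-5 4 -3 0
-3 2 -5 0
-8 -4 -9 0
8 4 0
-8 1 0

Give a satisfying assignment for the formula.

v1 = True  v2 = True  v3 = False  v4 = False  v5 = True  v6 = False  v7 = False  v8 = True  v9 = False

v7 occurs only negated in the remaining clauses — set v7 = False.
Branch on v1: take v1 = True.
  then v8 is forced to True.
  then v9 is forced to False.
  then v2 is forced to True.
  then v3 is forced to False.
For the remaining variables, v4 = False, v5 = True, v6 = False works.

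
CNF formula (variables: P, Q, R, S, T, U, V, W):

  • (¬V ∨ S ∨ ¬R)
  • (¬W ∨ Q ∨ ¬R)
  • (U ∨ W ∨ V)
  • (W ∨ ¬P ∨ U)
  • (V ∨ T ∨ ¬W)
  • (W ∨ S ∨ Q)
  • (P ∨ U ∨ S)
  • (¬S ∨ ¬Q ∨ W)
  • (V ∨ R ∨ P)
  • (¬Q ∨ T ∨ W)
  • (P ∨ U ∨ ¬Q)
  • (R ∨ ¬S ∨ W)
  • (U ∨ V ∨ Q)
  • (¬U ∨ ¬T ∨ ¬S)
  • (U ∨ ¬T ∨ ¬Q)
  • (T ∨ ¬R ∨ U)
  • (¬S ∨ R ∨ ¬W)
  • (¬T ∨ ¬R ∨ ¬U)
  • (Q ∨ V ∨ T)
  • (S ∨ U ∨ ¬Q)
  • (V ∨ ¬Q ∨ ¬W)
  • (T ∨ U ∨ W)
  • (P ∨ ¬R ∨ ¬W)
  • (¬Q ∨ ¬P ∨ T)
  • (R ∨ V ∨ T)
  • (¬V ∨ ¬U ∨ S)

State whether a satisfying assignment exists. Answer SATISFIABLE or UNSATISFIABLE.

SATISFIABLE

Set P = True and propagate.
Try Q = True.
  then T is forced to True.
  then U is forced to True.
  then S is forced to False.
  then R is forced to False.
  then V is forced to False.
  then W is forced to False.
So P = True, Q = True, R = False, S = False, T = True, U = True, V = False, W = False is a satisfying assignment.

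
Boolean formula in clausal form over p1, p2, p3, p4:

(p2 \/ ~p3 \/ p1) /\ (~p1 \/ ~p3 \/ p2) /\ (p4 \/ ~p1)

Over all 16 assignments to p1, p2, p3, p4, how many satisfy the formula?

Split on p1, then p2.
  p1=T, p2=T: remaining (p3,p4) ∈ {(F,T); (T,T)} — 2.
  p1=T, p2=F: remaining (p3,p4) ∈ {(F,T)} — 1.
  p1=F, p2=T: remaining (p3,p4) ∈ {(F,F); (F,T); (T,F); (T,T)} — 4.
  p1=F, p2=F: remaining (p3,p4) ∈ {(F,F); (F,T)} — 2.
Total: 2 + 1 + 4 + 2 = 9.

9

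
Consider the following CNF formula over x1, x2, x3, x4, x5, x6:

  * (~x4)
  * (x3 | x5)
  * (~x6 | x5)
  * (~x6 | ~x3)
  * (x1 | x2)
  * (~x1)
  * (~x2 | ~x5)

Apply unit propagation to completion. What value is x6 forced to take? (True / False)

False

(~x4) stands alone — x4 = False.
(~x1) stands alone — x1 = False.
From (x1 | x2) and x1 = False: x2 = True.
(~x5 | ~x2) with x2 = True leaves only ~x5, so x5 = False.
From (x5 | x3) and x5 = False: x3 = True.
(~x6 | x5) with x5 = False leaves only ~x6, so x6 = False.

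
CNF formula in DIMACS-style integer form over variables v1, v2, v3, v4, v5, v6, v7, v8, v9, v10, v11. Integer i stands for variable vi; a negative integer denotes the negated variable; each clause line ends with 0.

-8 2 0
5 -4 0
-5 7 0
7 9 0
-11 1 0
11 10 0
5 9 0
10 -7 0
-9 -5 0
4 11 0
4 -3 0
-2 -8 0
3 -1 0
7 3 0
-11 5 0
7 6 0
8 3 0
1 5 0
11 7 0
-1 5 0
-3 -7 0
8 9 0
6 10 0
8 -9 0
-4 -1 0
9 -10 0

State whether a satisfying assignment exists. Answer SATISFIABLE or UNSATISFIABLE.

v5 = True:
  propagation gives v7=True, v10=True, v9=False; an empty clause results — contradiction.
v5 = False:
  propagation gives v4=False, v9=True, v11=True; an empty clause results — contradiction.
Every branch closes, so no satisfying assignment exists.

UNSATISFIABLE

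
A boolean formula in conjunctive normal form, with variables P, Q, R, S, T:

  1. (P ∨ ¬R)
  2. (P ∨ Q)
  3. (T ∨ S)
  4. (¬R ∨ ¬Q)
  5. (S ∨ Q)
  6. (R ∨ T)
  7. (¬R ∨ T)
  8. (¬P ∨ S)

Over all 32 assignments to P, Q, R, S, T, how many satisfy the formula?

5

Satisfying assignments:
  P=0 Q=1 R=0 S=0 T=1
  P=0 Q=1 R=0 S=1 T=1
  P=1 Q=0 R=0 S=1 T=1
  P=1 Q=0 R=1 S=1 T=1
  P=1 Q=1 R=0 S=1 T=1
Count: 5.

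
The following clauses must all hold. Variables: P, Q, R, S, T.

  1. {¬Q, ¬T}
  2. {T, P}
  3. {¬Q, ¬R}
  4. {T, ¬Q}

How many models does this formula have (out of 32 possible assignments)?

12

Case analysis on Q and T:
  Q=1, T=1: a clause becomes empty — 0.
  Q=1, T=0: a clause becomes empty — 0.
  Q=0, T=1: P, R, S free → 2^3 = 8.
  Q=0, T=0: remaining (P,R,S) ∈ {(1,0,0); (1,0,1); (1,1,0); (1,1,1)} — 4.
Total: 0 + 0 + 8 + 4 = 12.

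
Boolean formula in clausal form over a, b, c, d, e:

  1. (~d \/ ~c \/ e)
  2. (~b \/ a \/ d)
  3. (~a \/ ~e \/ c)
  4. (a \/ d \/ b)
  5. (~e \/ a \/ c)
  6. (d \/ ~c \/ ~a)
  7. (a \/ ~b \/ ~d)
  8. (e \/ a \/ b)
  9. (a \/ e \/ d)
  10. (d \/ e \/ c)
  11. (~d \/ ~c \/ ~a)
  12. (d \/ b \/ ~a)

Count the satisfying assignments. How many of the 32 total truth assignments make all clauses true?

Satisfying assignments:
  a=F b=F c=T d=T e=T
  a=T b=F c=F d=T e=F
  a=T b=T c=F d=T e=F
That's 3 in total.

3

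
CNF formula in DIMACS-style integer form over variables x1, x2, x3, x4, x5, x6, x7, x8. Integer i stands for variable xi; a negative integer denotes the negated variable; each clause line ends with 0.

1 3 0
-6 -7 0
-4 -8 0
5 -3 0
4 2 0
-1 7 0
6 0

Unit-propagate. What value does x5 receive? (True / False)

Unit clause (x6) sets x6 = True.
In (!x7 || !x6), !x6 is now false; !x7 must hold, so x7 = False.
From (x7 || !x1) and x7 = False: x1 = False.
From (x1 || x3) and x1 = False: x3 = True.
From (!x3 || x5) and x3 = True: x5 = True.

True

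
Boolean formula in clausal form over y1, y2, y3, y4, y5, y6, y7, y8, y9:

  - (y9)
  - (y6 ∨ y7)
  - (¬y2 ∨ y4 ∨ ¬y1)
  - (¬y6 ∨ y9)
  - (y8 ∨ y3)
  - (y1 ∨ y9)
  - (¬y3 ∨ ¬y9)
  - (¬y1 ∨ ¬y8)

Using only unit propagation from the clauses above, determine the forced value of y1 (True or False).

False

Unit clause (y9) sets y9 = True.
(¬y9 ∨ ¬y3): since y9 = True, the clause reduces to (¬y3). y3 = False.
From (y8 ∨ y3) and y3 = False: y8 = True.
(¬y8 ∨ ¬y1) with y8 = True leaves only ¬y1, so y1 = False.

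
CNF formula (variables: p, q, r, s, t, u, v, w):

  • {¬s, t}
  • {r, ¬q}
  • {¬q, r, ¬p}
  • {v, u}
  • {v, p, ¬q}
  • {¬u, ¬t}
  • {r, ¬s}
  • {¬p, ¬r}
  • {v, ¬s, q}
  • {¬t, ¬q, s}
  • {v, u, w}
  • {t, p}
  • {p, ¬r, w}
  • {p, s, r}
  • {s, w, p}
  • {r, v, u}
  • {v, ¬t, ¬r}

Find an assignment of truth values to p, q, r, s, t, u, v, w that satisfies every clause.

Pure literal: v appears only positively; assign v = True.
Branch on p: take p = True.
  then r is forced to False.
  then q is forced to False.
  then s is forced to False.
The remaining clauses are satisfied by t = True, u = False, w = False.
Every clause has at least one true literal under this assignment.

p=1, q=0, r=0, s=0, t=1, u=0, v=1, w=0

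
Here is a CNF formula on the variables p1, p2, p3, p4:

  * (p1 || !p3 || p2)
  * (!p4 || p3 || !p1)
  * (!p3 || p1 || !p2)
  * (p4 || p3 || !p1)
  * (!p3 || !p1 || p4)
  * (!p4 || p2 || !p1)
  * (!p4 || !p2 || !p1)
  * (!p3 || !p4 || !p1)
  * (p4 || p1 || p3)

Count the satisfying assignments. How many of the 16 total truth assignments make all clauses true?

Satisfying assignments:
  p1=F p2=F p3=F p4=T
  p1=F p2=T p3=F p4=T
That's 2 in total.

2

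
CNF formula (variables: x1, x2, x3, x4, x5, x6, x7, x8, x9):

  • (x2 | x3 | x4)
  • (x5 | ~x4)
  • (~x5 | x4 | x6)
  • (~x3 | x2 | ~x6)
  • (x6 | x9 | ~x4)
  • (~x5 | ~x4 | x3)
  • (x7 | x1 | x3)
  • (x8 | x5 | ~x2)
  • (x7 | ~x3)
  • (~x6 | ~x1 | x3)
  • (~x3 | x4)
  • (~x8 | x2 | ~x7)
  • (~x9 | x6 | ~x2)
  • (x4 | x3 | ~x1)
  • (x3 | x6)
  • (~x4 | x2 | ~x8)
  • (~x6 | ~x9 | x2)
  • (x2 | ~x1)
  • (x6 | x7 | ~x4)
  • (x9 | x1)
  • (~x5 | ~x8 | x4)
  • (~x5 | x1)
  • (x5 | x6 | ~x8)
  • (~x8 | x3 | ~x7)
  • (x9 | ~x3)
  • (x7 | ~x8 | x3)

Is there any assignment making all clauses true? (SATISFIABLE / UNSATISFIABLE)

SATISFIABLE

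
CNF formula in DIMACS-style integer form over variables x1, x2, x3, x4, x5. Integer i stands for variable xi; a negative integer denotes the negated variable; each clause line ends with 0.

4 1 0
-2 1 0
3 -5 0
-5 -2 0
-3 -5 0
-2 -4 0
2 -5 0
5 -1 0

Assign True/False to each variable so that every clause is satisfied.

Set x1 = False and propagate.
  then x4 is forced to True.
  then x2 is forced to False.
  then x5 is forced to False.
x3 is now unconstrained; take x3 = True.

x1 = False, x2 = False, x3 = True, x4 = True, x5 = False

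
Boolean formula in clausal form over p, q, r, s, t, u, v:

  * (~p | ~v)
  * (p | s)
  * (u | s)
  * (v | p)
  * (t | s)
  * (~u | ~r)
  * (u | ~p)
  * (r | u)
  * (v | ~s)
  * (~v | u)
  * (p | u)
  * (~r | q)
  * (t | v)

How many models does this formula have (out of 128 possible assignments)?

6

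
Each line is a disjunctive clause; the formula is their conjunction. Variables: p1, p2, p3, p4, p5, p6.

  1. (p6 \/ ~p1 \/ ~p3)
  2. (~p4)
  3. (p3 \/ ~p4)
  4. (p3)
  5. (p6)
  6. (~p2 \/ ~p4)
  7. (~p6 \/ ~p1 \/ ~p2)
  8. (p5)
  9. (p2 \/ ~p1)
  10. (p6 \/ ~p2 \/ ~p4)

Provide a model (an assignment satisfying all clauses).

p1=F, p2=T, p3=T, p4=F, p5=T, p6=T

(~p4) is a unit clause, so p4 = False.
The clause (p3) is unit: p3 must be True.
Unit propagation: (p6) forces p6 = True.
Unit propagation: (p5) forces p5 = True.
p1 occurs only negated in the remaining clauses — set p1 = False.
p2 is now unconstrained; take p2 = True.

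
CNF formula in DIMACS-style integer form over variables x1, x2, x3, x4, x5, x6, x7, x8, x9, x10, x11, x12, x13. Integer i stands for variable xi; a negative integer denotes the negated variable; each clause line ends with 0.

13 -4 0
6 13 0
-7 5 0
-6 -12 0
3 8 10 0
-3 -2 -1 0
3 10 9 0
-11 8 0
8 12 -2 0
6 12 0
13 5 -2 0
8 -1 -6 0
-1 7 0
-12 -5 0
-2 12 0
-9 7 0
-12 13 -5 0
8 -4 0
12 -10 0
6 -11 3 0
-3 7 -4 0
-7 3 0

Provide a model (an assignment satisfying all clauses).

x1=T  x2=F  x3=T  x4=T  x5=T  x6=T  x7=T  x8=T  x9=T  x10=F  x11=F  x12=F  x13=T

x2 occurs only negated in the remaining clauses — set x2 = False.
Pure literal: x8 appears only positively; assign x8 = True.
Branch on x1: take x1 = True.
  then x7 is forced to True.
  then x5 is forced to True.
  then x12 is forced to False.
  then x6 is forced to True.
  then x10 is forced to False.
  then x3 is forced to True.
Try x4 = True.
  then x13 is forced to True.
x9, x11 are now unconstrained; take x9 = True, x11 = False.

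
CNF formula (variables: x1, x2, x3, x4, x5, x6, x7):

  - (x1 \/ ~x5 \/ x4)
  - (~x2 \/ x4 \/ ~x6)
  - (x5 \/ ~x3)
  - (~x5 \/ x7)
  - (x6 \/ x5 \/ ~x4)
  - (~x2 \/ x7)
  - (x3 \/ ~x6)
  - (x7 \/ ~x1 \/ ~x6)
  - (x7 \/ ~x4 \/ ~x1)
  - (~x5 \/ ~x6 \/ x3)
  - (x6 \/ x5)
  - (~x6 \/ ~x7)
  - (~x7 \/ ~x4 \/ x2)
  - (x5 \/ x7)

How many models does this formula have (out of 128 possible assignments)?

Satisfying assignments:
  x1=0 x2=1 x3=0 x4=1 x5=1 x6=0 x7=1
  x1=0 x2=1 x3=1 x4=1 x5=1 x6=0 x7=1
  x1=1 x2=0 x3=0 x4=0 x5=1 x6=0 x7=1
  x1=1 x2=0 x3=1 x4=0 x5=1 x6=0 x7=1
  x1=1 x2=1 x3=0 x4=0 x5=1 x6=0 x7=1
  x1=1 x2=1 x3=0 x4=1 x5=1 x6=0 x7=1
  x1=1 x2=1 x3=1 x4=0 x5=1 x6=0 x7=1
  x1=1 x2=1 x3=1 x4=1 x5=1 x6=0 x7=1
Count: 8.

8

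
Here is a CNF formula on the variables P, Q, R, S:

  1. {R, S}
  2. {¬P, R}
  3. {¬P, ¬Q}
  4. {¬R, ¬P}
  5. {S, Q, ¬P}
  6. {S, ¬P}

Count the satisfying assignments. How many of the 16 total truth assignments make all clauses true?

6

The models are:
  P=0 Q=0 R=0 S=1
  P=0 Q=0 R=1 S=0
  P=0 Q=0 R=1 S=1
  P=0 Q=1 R=0 S=1
  P=0 Q=1 R=1 S=0
  P=0 Q=1 R=1 S=1
That's 6 in total.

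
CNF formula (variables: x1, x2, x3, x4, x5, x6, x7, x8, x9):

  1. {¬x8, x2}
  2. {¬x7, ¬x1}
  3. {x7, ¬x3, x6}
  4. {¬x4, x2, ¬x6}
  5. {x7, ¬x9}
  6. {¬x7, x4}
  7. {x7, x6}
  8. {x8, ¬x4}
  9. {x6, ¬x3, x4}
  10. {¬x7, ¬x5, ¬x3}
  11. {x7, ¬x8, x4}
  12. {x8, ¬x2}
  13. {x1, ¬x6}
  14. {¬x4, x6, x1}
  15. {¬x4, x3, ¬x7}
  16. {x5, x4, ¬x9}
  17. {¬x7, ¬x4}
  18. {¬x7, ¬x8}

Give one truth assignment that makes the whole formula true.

x1 = True  x2 = True  x3 = False  x4 = True  x5 = True  x6 = True  x7 = False  x8 = True  x9 = False

Check each clause:
  1. {¬x8, x2} — x2 is true.
  2. {¬x1, ¬x7} — ¬x7 is true.
  3. {x7, x6, ¬x3} — ¬x3 is true.
  4. {¬x4, ¬x6, x2} — x2 is true.
  5. {x7, ¬x9} — ¬x9 is true.
  6. {x4, ¬x7} — ¬x7 is true.
  7. {x6, x7} — x6 is true.
  8. {¬x4, x8} — x8 is true.
  9. {¬x3, x6, x4} — x4 is true.
  10. {¬x5, ¬x7, ¬x3} — ¬x7 is true.
  11. {x7, ¬x8, x4} — x4 is true.
  12. {¬x2, x8} — x8 is true.
  13. {¬x6, x1} — x1 is true.
  14. {¬x4, x6, x1} — x1 is true.
  15. {¬x7, x3, ¬x4} — ¬x7 is true.
  16. {x4, x5, ¬x9} — x4 is true.
  17. {¬x7, ¬x4} — ¬x7 is true.
  18. {¬x8, ¬x7} — ¬x7 is true.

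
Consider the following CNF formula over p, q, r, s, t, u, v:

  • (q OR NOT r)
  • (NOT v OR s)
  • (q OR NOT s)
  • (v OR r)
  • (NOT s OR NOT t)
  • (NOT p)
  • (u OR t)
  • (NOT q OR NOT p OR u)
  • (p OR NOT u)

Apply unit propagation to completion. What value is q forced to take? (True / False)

True

Unit clause (NOT p) sets p = False.
In (NOT u OR p), p is now false; NOT u must hold, so u = False.
In (u OR t), u is now false; t must hold, so t = True.
From (NOT t OR NOT s) and t = True: s = False.
In (s OR NOT v), s is now false; NOT v must hold, so v = False.
(r OR v) with v = False leaves only r, so r = True.
From (NOT r OR q) and r = True: q = True.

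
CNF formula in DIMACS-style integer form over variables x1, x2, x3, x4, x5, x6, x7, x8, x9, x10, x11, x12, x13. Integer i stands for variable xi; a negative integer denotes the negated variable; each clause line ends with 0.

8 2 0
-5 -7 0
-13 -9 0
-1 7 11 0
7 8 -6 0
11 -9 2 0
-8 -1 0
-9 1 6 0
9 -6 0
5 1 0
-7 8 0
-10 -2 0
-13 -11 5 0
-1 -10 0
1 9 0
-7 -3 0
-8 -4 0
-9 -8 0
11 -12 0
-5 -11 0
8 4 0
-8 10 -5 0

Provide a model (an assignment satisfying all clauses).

x12 occurs only negated in the remaining clauses — set x12 = False.
Pure literal: x13 appears only negated; assign x13 = False.
Try x1 = True.
  then x8 is forced to False.
  then x2 is forced to True.
  then x7 is forced to False.
  then x11 is forced to True.
  then x6 is forced to False.
  then x10 is forced to False.
  then x5 is forced to False.
  then x4 is forced to True.
x3, x9 are now unconstrained; take x3 = True, x9 = False.
Every clause has at least one true literal under this assignment.

x1=T  x2=T  x3=T  x4=T  x5=F  x6=F  x7=F  x8=F  x9=F  x10=F  x11=T  x12=F  x13=F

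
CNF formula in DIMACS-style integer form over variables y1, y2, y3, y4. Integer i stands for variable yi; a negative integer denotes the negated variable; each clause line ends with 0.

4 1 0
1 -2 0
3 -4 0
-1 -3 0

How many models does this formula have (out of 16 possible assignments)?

Satisfying assignments:
  y1=0 y2=0 y3=1 y4=1
  y1=1 y2=0 y3=0 y4=0
  y1=1 y2=1 y3=0 y4=0
Count: 3.

3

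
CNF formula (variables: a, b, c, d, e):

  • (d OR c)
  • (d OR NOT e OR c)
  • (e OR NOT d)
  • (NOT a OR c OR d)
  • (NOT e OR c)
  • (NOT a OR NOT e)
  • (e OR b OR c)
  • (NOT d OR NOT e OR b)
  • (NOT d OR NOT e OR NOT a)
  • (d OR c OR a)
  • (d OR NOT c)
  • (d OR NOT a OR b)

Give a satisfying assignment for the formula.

Pure literal: b appears only positively; assign b = True.
Branch on a: take a = False.
The remaining clauses are satisfied by c = True, d = True, e = True.

a = False  b = True  c = True  d = True  e = True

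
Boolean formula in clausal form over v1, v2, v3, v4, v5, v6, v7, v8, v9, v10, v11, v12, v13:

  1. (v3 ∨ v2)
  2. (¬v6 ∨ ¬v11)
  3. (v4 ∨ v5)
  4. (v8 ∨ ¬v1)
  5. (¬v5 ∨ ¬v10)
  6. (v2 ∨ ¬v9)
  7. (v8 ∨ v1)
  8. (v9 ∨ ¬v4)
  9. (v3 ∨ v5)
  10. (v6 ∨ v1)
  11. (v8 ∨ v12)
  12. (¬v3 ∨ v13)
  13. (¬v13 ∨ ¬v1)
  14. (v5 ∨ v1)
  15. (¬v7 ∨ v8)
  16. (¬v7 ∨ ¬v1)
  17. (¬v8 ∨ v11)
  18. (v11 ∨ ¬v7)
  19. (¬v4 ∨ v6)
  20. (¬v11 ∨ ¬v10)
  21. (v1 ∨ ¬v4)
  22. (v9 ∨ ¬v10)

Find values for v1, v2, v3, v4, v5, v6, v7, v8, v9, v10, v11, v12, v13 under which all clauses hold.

Pure literal: v2 appears only positively; assign v2 = True.
v7 occurs only negated in the remaining clauses — set v7 = False.
Branch on v1: take v1 = True.
  then v8 is forced to True.
  then v13 is forced to False.
  then v3 is forced to False.
  then v5 is forced to True.
  then v10 is forced to False.
  then v11 is forced to True.
  then v6 is forced to False.
  then v4 is forced to False.
v9, v12 are now unconstrained; take v9 = True, v12 = True.

v1=True, v2=True, v3=False, v4=False, v5=True, v6=False, v7=False, v8=True, v9=True, v10=False, v11=True, v12=True, v13=False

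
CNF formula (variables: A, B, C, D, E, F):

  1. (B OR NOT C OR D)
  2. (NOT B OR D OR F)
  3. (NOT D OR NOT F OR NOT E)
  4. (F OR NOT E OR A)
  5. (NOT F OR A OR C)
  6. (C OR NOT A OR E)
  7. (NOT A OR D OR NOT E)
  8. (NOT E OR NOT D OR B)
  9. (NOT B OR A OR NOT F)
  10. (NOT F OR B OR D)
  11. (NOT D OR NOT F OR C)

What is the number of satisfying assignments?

13

Split on D, then F.
  D=T, F=T: remaining (A,B,C,E) ∈ {(F,F,T,F); (T,F,T,F); (T,T,T,F)} — 3.
  D=T, F=F: 8 of the 16 assignments to (A,B,C,E) work.
  D=F, F=T: remaining (A,B,C,E) ∈ {(T,T,T,F)} — 1.
  D=F, F=F: remaining (A,B,C,E) ∈ {(F,F,F,F)} — 1.
Total: 3 + 8 + 1 + 1 = 13.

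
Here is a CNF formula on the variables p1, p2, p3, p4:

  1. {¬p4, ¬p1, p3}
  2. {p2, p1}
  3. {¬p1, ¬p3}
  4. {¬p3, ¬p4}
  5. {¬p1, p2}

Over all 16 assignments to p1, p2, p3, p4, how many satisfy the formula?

4

The models are:
  p1=0 p2=1 p3=0 p4=0
  p1=0 p2=1 p3=0 p4=1
  p1=0 p2=1 p3=1 p4=0
  p1=1 p2=1 p3=0 p4=0
Count: 4.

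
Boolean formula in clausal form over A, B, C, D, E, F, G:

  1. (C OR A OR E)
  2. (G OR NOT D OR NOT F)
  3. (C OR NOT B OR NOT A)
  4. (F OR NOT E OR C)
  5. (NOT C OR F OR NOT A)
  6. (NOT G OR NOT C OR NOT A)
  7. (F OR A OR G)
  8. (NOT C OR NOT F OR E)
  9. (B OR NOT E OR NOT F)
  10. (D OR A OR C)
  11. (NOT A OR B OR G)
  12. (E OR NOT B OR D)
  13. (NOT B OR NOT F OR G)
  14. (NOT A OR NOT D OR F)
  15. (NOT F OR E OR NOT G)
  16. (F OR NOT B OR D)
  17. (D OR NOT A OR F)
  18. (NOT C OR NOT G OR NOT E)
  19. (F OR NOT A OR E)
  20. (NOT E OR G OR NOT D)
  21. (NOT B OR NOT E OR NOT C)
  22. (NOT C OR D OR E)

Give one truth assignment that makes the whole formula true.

Try A = False.
The remaining clauses are satisfied by B = False, C = True, D = True, E = False, F = False, G = True.
Every clause has at least one true literal under this assignment.

A=False  B=False  C=True  D=True  E=False  F=False  G=True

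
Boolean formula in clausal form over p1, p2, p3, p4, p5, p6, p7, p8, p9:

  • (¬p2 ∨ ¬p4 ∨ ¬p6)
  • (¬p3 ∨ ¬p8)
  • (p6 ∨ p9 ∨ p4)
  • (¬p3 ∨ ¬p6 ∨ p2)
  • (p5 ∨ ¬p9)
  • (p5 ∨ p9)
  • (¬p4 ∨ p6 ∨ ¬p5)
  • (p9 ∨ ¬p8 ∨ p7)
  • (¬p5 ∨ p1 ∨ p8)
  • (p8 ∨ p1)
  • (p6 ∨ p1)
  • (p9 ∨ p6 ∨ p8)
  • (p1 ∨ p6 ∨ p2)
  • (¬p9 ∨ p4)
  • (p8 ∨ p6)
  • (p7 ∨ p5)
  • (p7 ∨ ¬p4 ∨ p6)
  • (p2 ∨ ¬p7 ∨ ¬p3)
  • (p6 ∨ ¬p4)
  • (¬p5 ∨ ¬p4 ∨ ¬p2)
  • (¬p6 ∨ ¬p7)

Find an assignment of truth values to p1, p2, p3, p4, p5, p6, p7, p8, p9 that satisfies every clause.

p1=True, p2=False, p3=False, p4=True, p5=True, p6=True, p7=False, p8=False, p9=False

Check each clause:
  1. (¬p2 ∨ ¬p6 ∨ ¬p4) — ¬p2 is true.
  2. (¬p8 ∨ ¬p3) — ¬p8 is true.
  3. (p9 ∨ p6 ∨ p4) — p4 is true.
  4. (p2 ∨ ¬p3 ∨ ¬p6) — ¬p3 is true.
  5. (p5 ∨ ¬p9) — p5 is true.
  6. (p5 ∨ p9) — p5 is true.
  7. (¬p4 ∨ ¬p5 ∨ p6) — p6 is true.
  8. (p7 ∨ ¬p8 ∨ p9) — ¬p8 is true.
  9. (p1 ∨ p8 ∨ ¬p5) — p1 is true.
  10. (p1 ∨ p8) — p1 is true.
  11. (p6 ∨ p1) — p1 is true.
  12. (p9 ∨ p8 ∨ p6) — p6 is true.
  13. (p6 ∨ p1 ∨ p2) — p1 is true.
  14. (¬p9 ∨ p4) — p4 is true.
  15. (p8 ∨ p6) — p6 is true.
  16. (p7 ∨ p5) — p5 is true.
  17. (p7 ∨ p6 ∨ ¬p4) — p6 is true.
  18. (¬p7 ∨ p2 ∨ ¬p3) — ¬p7 is true.
  19. (p6 ∨ ¬p4) — p6 is true.
  20. (¬p5 ∨ ¬p4 ∨ ¬p2) — ¬p2 is true.
  21. (¬p6 ∨ ¬p7) — ¬p7 is true.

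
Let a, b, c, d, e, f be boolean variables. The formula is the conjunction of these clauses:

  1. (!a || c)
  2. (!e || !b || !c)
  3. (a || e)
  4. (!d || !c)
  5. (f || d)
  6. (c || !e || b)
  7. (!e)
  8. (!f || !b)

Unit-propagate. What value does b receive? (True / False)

False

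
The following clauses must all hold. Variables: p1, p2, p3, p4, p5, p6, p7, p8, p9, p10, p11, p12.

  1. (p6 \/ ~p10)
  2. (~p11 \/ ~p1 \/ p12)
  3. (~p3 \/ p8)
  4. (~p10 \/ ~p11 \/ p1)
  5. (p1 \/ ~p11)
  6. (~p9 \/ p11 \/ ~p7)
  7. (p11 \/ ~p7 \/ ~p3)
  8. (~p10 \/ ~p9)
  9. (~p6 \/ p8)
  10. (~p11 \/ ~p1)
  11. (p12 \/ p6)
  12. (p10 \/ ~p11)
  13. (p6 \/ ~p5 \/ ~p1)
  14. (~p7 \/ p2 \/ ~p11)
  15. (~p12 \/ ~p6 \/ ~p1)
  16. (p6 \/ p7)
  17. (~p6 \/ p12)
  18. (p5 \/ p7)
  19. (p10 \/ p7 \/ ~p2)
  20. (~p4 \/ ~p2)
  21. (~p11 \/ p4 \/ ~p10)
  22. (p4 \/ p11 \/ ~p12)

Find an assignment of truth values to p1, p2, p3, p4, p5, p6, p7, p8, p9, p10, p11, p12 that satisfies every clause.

Pure literal: p3 appears only negated; assign p3 = False.
Pure literal: p8 appears only positively; assign p8 = True.
Set p1 = True and propagate.
  then p11 is forced to False.
Set p2 = False and propagate.
For the remaining variables, p4 = True, p5 = False, p6 = False, p7 = True, p9 = False, p10 = False, p12 = True works.

p1 = T, p2 = F, p3 = F, p4 = T, p5 = F, p6 = F, p7 = T, p8 = T, p9 = F, p10 = F, p11 = F, p12 = T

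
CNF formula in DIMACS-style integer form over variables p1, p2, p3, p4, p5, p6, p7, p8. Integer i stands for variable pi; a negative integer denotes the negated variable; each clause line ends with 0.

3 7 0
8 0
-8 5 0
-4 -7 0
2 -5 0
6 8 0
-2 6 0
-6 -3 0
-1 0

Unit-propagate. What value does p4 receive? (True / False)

False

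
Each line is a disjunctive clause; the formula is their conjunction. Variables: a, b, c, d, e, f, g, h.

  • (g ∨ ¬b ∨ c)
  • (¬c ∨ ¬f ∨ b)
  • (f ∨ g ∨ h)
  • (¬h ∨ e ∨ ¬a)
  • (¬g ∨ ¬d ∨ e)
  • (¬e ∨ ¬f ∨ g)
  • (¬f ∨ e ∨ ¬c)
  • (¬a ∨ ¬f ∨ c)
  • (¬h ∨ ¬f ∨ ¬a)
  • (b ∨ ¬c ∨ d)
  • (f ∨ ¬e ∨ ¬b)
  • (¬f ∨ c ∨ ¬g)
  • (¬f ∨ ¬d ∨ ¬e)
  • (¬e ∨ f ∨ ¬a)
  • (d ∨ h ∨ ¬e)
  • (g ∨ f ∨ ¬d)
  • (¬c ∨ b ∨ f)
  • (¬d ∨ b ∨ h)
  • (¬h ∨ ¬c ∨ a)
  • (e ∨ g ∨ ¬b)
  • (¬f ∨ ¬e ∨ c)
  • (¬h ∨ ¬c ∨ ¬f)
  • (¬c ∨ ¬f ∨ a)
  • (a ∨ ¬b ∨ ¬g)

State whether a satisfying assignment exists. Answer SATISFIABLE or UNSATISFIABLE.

SATISFIABLE

Set a = True and propagate.
Branch on b: take b = True.
The remaining clauses are satisfied by c = True, d = False, e = False, f = False, g = True, h = False.
So a = T  b = T  c = T  d = F  e = F  f = F  g = T  h = F is a satisfying assignment.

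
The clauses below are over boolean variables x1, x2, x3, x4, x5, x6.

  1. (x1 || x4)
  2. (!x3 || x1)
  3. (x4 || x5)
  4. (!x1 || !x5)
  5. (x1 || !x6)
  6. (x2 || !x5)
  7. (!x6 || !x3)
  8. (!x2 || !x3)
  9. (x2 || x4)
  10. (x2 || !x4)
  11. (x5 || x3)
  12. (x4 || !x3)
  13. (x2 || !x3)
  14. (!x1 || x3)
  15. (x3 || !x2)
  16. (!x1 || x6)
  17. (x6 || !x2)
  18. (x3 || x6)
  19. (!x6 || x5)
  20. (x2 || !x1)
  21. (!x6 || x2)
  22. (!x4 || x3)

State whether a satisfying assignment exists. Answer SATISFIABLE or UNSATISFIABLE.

UNSATISFIABLE

x3 = True:
  propagation gives x1=True, x5=False, x4=True, x6=False; an empty clause results — contradiction.
x3 = False:
  propagation gives x5=True, x1=False, x4=True; an empty clause results — contradiction.
Every branch closes, so no satisfying assignment exists.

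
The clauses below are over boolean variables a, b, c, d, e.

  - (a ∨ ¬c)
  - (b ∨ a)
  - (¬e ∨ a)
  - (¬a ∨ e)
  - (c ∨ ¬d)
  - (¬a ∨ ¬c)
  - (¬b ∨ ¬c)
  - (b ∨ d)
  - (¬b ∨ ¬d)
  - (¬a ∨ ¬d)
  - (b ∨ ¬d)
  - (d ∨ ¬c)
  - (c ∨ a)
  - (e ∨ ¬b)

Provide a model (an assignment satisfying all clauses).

a=True, b=True, c=False, d=False, e=True

Set a = True and propagate.
  then e is forced to True.
  then c is forced to False.
  then d is forced to False.
  then b is forced to True.
Every clause has at least one true literal under this assignment.
Check each clause:
  1. (a ∨ ¬c) — a is true.
  2. (a ∨ b) — a is true.
  3. (¬e ∨ a) — a is true.
  4. (¬a ∨ e) — e is true.
  5. (¬d ∨ c) — ¬d is true.
  6. (¬c ∨ ¬a) — ¬c is true.
  7. (¬b ∨ ¬c) — ¬c is true.
  8. (b ∨ d) — b is true.
  9. (¬d ∨ ¬b) — ¬d is true.
  10. (¬d ∨ ¬a) — ¬d is true.
  11. (¬d ∨ b) — b is true.
  12. (d ∨ ¬c) — ¬c is true.
  13. (c ∨ a) — a is true.
  14. (e ∨ ¬b) — e is true.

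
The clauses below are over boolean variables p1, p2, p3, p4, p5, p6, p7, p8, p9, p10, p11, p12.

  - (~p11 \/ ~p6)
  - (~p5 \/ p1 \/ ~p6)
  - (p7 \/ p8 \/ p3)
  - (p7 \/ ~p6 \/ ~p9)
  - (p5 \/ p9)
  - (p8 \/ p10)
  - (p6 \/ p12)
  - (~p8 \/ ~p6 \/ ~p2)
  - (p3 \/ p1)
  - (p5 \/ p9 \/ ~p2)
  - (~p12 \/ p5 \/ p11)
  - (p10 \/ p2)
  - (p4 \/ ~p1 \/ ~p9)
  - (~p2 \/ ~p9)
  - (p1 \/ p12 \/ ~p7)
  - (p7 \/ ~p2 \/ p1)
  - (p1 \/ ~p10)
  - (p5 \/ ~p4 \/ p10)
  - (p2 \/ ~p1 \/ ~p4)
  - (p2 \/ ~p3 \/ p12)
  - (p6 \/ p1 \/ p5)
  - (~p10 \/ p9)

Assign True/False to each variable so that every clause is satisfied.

p1=T, p2=T, p3=F, p4=T, p5=T, p6=F, p7=T, p8=T, p9=F, p10=F, p11=F, p12=T

Check each clause:
  1. (~p6 \/ ~p11) — ~p6 is true.
  2. (~p6 \/ p1 \/ ~p5) — p1 is true.
  3. (p8 \/ p7 \/ p3) — p8 is true.
  4. (~p6 \/ ~p9 \/ p7) — ~p6 is true.
  5. (p9 \/ p5) — p5 is true.
  6. (p10 \/ p8) — p8 is true.
  7. (p6 \/ p12) — p12 is true.
  8. (~p8 \/ ~p2 \/ ~p6) — ~p6 is true.
  9. (p3 \/ p1) — p1 is true.
  10. (p9 \/ p5 \/ ~p2) — p5 is true.
  11. (p11 \/ p5 \/ ~p12) — p5 is true.
  12. (p10 \/ p2) — p2 is true.
  13. (~p1 \/ p4 \/ ~p9) — p4 is true.
  14. (~p9 \/ ~p2) — ~p9 is true.
  15. (p1 \/ p12 \/ ~p7) — p12 is true.
  16. (p7 \/ p1 \/ ~p2) — p1 is true.
  17. (p1 \/ ~p10) — p1 is true.
  18. (p10 \/ ~p4 \/ p5) — p5 is true.
  19. (~p1 \/ p2 \/ ~p4) — p2 is true.
  20. (p2 \/ ~p3 \/ p12) — p2 is true.
  21. (p5 \/ p6 \/ p1) — p1 is true.
  22. (p9 \/ ~p10) — ~p10 is true.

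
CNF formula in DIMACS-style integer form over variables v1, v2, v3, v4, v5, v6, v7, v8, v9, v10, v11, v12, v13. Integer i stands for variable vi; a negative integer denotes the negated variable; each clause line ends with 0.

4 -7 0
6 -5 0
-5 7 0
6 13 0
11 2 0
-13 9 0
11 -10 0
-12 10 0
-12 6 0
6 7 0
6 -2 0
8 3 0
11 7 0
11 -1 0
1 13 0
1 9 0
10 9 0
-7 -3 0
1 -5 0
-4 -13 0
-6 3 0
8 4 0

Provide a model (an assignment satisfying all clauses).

v1=True, v2=False, v3=True, v4=False, v5=False, v6=True, v7=False, v8=True, v9=False, v10=True, v11=True, v12=True, v13=False

Check each clause:
  1. (~v7 \/ v4) — ~v7 is true.
  2. (v6 \/ ~v5) — ~v5 is true.
  3. (v7 \/ ~v5) — ~v5 is true.
  4. (v13 \/ v6) — v6 is true.
  5. (v2 \/ v11) — v11 is true.
  6. (v9 \/ ~v13) — ~v13 is true.
  7. (~v10 \/ v11) — v11 is true.
  8. (~v12 \/ v10) — v10 is true.
  9. (~v12 \/ v6) — v6 is true.
  10. (v6 \/ v7) — v6 is true.
  11. (v6 \/ ~v2) — v6 is true.
  12. (v8 \/ v3) — v8 is true.
  13. (v7 \/ v11) — v11 is true.
  14. (v11 \/ ~v1) — v11 is true.
  15. (v1 \/ v13) — v1 is true.
  16. (v1 \/ v9) — v1 is true.
  17. (v9 \/ v10) — v10 is true.
  18. (~v3 \/ ~v7) — ~v7 is true.
  19. (v1 \/ ~v5) — v1 is true.
  20. (~v4 \/ ~v13) — ~v13 is true.
  21. (~v6 \/ v3) — v3 is true.
  22. (v8 \/ v4) — v8 is true.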